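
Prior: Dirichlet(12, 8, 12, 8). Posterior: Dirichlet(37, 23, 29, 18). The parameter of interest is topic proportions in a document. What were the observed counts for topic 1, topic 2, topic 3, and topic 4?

For a Dirichlet(α) prior with multinomial counts c, the posterior is Dirichlet(α + c) componentwise.
Counts are posterior − prior componentwise: 37−12=25, 23−8=15, 29−12=17, 18−8=10.

counts (25, 15, 17, 10)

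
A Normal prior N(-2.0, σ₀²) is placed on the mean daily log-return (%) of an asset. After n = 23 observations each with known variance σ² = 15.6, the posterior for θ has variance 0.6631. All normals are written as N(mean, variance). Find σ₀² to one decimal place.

σ₀² = 29.7

Posterior precision equals prior precision plus data precision: 1/σ_n² = 1/σ₀² + n/σ².
So 1/σ₀² = 1/0.6631 − 23/15.6 = 1.508068 − 1.474359 = 0.033709.
Hence σ₀² = 1/0.033709 ≈ 29.7.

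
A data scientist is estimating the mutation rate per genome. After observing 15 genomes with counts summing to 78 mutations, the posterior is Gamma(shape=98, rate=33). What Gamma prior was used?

A Gamma(α, β) prior (rate parametrization) on a Poisson rate with n observations summing to S gives posterior Gamma(α+S, β+n).
So α = 98 − 78 = 20 and β = 33 − 15 = 18.

Gamma(shape=20, rate=18)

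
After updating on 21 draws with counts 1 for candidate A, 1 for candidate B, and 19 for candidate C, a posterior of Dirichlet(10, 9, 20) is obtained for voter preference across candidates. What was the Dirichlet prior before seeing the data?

Dirichlet(9, 8, 1)

For a Dirichlet(α) prior with multinomial counts c, the posterior is Dirichlet(α + c) componentwise.
Subtract each count from the matching posterior parameter: 10−1=9, 9−1=8, 20−19=1.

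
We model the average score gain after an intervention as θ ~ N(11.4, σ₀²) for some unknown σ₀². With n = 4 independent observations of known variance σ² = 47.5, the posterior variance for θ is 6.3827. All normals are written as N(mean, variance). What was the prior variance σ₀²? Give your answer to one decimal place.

Posterior precision equals prior precision plus data precision: 1/σ_n² = 1/σ₀² + n/σ².
So 1/σ₀² = 1/6.3827 − 4/47.5 = 0.156674 − 0.084211 = 0.072463.
Hence σ₀² = 1/0.072463 ≈ 13.8.

σ₀² = 13.8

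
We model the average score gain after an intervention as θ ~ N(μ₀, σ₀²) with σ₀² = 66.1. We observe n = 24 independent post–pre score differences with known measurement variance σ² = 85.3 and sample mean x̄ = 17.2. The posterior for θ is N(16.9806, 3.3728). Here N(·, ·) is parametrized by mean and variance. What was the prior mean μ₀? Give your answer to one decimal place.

The posterior mean is a precision-weighted average: μ_n = (τ₀μ₀ + τ_data·x̄)/(τ₀+τ_data), with τ₀=1/σ₀² and τ_data=n/σ².
Here τ₀ = 1/66.1 = 0.015129 and τ_data = 24/85.3 = 0.281360, so τ_n = 0.296489.
Rearranging for μ₀: μ₀ = (μ_n·τ_n − τ_data·x̄)/τ₀ = (16.9806·0.296489 − 0.281360·17.2) / 0.015129 = 0.195169/0.015129 ≈ 12.9.

μ₀ = 12.9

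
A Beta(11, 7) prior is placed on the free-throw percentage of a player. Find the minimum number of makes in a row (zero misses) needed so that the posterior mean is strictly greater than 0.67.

k = 4

After k makes and 0 misses the posterior is Beta(11+k, 7), with mean (11+k)/(11+7+k).
Set (11+k)/(18+k) > 0.67 and solve: k > (0.67·18 − 11)/(1 − 0.67) = 3.212.
The smallest integer exceeding 3.212 is 4.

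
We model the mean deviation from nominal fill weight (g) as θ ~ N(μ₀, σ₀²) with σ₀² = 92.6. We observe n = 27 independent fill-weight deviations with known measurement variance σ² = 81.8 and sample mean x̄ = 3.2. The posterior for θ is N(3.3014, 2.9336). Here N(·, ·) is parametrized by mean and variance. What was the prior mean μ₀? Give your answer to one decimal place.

With known observation variance, the Normal–Normal posterior has precision τ_n = τ₀ + n/σ² and mean μ_n = (τ₀μ₀ + (n/σ²)x̄)/τ_n.
Here τ₀ = 1/92.6 = 0.010799 and τ_data = 27/81.8 = 0.330073, so τ_n = 0.340872.
Rearranging for μ₀: μ₀ = (μ_n·τ_n − τ_data·x̄)/τ₀ = (3.3014·0.340872 − 0.330073·3.2) / 0.010799 = 0.069121/0.010799 ≈ 6.4.

μ₀ = 6.4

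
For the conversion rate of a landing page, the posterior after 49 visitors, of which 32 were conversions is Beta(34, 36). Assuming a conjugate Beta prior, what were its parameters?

A Beta(a, b) prior with s successes and f failures in binomial data gives a Beta(a+s, b+f) posterior.
So a = 34 − 32 = 2 and b = 36 − 17 = 19.

Beta(2, 19)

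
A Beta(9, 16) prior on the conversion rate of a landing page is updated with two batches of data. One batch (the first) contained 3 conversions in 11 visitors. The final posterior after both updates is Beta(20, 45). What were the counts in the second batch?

8 conversions and 21 bounces

Sequential conjugate updates are equivalent to a single update on the pooled data, so total successes = posterior α − prior α and total failures = posterior β − prior β.
Total across both batches: 20−9=11 conversions, 45−16=29 bounces.
Subtract the first batch: 11−3=8 conversions and 29−8=21 bounces.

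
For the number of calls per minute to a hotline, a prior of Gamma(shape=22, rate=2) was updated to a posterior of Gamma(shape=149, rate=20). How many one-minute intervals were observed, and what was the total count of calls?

Gamma–Poisson conjugacy: posterior shape = α + Σxᵢ, posterior rate = β + n.
Matching: Σxᵢ = 149 − 22 = 127 and n = 20 − 2 = 18.

n = 18 one-minute intervals with total 127 calls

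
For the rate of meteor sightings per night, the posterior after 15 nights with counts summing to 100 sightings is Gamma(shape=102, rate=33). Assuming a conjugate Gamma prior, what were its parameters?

Gamma(shape=2, rate=18)

A Gamma(α, β) prior (rate parametrization) on a Poisson rate with n observations summing to S gives posterior Gamma(α+S, β+n).
So α = 102 − 100 = 2 and β = 33 − 15 = 18.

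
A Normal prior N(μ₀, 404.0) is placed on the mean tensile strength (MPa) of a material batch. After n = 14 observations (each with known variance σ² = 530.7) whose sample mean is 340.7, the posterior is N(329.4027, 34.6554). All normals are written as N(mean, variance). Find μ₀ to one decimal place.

μ₀ = 209.0

The posterior mean is a precision-weighted average: μ_n = (τ₀μ₀ + τ_data·x̄)/(τ₀+τ_data), with τ₀=1/σ₀² and τ_data=n/σ².
Here τ₀ = 1/404.0 = 0.002475 and τ_data = 14/530.7 = 0.026380, so τ_n = 0.028855.
Rearranging for μ₀: μ₀ = (μ_n·τ_n − τ_data·x̄)/τ₀ = (329.4027·0.028855 − 0.026380·340.7) / 0.002475 = 0.517249/0.002475 ≈ 209.0.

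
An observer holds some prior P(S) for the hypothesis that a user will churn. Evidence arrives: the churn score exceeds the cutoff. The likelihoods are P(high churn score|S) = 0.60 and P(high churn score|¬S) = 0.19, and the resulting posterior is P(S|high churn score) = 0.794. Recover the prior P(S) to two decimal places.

P(S) = 0.55

Bayes' rule in odds form gives O(S|E) = O(S)·[P(E|S)/P(E|¬S)], hence O(S) = O(S|E)/LR.
Posterior odds = 0.794/(1−0.794) = 3.8544. LR = 0.60/0.19 = 3.1579.
Prior odds = 3.8544/3.1579 = 1.2206, so P(S) = 1.2206/(1+1.2206) ≈ 0.55.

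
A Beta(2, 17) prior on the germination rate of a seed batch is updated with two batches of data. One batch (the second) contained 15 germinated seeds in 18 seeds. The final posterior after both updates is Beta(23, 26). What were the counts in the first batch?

Sequential conjugate updates are equivalent to a single update on the pooled data, so total successes = posterior α − prior α and total failures = posterior β − prior β.
Total across both batches: 23−2=21 germinated seeds, 26−17=9 non-germinating seeds.
Subtract the second batch: 21−15=6 germinated seeds and 9−3=6 non-germinating seeds.

6 germinated seeds and 6 non-germinating seeds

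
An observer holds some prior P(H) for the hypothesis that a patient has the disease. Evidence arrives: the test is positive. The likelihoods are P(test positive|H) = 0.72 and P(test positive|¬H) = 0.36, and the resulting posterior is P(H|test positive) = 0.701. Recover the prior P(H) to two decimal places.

In odds form, posterior odds = prior odds × likelihood ratio, so prior odds = posterior odds ÷ LR.
Posterior odds = 0.701/(1−0.701) = 2.3445. LR = 0.72/0.36 = 2.0000.
Prior odds = 2.3445/2.0000 = 1.1723, so P(H) = 1.1723/(1+1.1723) ≈ 0.54.

P(H) = 0.54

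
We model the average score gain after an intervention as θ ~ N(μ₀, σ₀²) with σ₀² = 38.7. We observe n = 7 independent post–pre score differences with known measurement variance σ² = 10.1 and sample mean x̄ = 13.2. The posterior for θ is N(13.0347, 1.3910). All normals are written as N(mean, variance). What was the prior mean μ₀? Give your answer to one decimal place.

With known observation variance, the Normal–Normal posterior has precision τ_n = τ₀ + n/σ² and mean μ_n = (τ₀μ₀ + (n/σ²)x̄)/τ_n.
Here τ₀ = 1/38.7 = 0.025840 and τ_data = 7/10.1 = 0.693069, so τ_n = 0.718909.
Rearranging for μ₀: μ₀ = (μ_n·τ_n − τ_data·x̄)/τ₀ = (13.0347·0.718909 − 0.693069·13.2) / 0.025840 = 0.222252/0.025840 ≈ 8.6.

μ₀ = 8.6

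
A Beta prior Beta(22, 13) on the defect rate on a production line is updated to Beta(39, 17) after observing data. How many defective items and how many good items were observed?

17 defective items and 4 good items

Under Beta–binomial conjugacy the posterior parameters are (a+s, b+f).
So s = 39 − 22 = 17 and f = 17 − 13 = 4.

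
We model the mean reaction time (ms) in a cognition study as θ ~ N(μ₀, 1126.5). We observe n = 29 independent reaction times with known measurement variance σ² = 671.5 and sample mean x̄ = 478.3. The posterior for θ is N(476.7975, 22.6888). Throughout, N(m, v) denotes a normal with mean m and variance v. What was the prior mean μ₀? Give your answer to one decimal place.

μ₀ = 403.7

With known observation variance, the Normal–Normal posterior has precision τ_n = τ₀ + n/σ² and mean μ_n = (τ₀μ₀ + (n/σ²)x̄)/τ_n.
Here τ₀ = 1/1126.5 = 0.000888 and τ_data = 29/671.5 = 0.043187, so τ_n = 0.044075.
Rearranging for μ₀: μ₀ = (μ_n·τ_n − τ_data·x̄)/τ₀ = (476.7975·0.044075 − 0.043187·478.3) / 0.000888 = 0.358508/0.000888 ≈ 403.7.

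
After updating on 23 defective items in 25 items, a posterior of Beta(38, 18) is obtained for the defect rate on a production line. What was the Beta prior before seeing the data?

Beta(15, 16)

Beta is conjugate to the binomial likelihood: posterior = Beta(a+s, b+f).
Subtract the data counts: 38−23=15, 18−2=16.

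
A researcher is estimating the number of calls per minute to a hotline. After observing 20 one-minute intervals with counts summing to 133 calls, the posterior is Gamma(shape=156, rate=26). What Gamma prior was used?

Gamma–Poisson conjugacy: posterior shape = α + Σxᵢ, posterior rate = β + n.
So α = 156 − 133 = 23 and β = 26 − 20 = 6.

Gamma(shape=23, rate=6)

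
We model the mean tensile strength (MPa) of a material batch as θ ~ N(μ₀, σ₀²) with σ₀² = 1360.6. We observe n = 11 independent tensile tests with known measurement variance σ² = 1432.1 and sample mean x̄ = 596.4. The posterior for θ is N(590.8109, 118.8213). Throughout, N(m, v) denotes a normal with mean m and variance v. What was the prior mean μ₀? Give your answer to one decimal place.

μ₀ = 532.4

With known observation variance, the Normal–Normal posterior has precision τ_n = τ₀ + n/σ² and mean μ_n = (τ₀μ₀ + (n/σ²)x̄)/τ_n.
Here τ₀ = 1/1360.6 = 0.000735 and τ_data = 11/1432.1 = 0.007681, so τ_n = 0.008416.
Rearranging for μ₀: μ₀ = (μ_n·τ_n − τ_data·x̄)/τ₀ = (590.8109·0.008416 − 0.007681·596.4) / 0.000735 = 0.391316/0.000735 ≈ 532.4.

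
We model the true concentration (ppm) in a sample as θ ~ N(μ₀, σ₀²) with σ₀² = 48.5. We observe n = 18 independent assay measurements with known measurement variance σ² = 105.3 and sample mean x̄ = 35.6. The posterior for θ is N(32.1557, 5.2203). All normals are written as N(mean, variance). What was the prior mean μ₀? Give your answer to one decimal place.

With known observation variance, the Normal–Normal posterior has precision τ_n = τ₀ + n/σ² and mean μ_n = (τ₀μ₀ + (n/σ²)x̄)/τ_n.
Here τ₀ = 1/48.5 = 0.020619 and τ_data = 18/105.3 = 0.170940, so τ_n = 0.191559.
Rearranging for μ₀: μ₀ = (μ_n·τ_n − τ_data·x̄)/τ₀ = (32.1557·0.191559 − 0.170940·35.6) / 0.020619 = 0.074250/0.020619 ≈ 3.6.

μ₀ = 3.6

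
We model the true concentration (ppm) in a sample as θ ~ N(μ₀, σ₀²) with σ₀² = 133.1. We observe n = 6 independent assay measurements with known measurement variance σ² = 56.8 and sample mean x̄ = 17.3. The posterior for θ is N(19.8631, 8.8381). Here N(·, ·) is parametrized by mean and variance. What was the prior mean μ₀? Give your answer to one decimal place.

μ₀ = 55.9

The posterior mean is a precision-weighted average: μ_n = (τ₀μ₀ + τ_data·x̄)/(τ₀+τ_data), with τ₀=1/σ₀² and τ_data=n/σ².
Here τ₀ = 1/133.1 = 0.007513 and τ_data = 6/56.8 = 0.105634, so τ_n = 0.113147.
Rearranging for μ₀: μ₀ = (μ_n·τ_n − τ_data·x̄)/τ₀ = (19.8631·0.113147 − 0.105634·17.3) / 0.007513 = 0.419982/0.007513 ≈ 55.9.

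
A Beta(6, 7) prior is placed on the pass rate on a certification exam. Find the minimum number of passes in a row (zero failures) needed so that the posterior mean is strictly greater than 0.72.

After k passes and 0 failures the posterior is Beta(6+k, 7), with mean (6+k)/(6+7+k).
Set (6+k)/(13+k) > 0.72 and solve: k > (0.72·13 − 6)/(1 − 0.72) = 12.000.
The smallest integer exceeding 12.000 is 13.

k = 13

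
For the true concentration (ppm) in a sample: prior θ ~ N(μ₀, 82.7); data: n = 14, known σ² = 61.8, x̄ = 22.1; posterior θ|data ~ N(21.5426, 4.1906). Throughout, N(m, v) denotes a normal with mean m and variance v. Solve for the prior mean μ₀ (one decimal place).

With known observation variance, the Normal–Normal posterior has precision τ_n = τ₀ + n/σ² and mean μ_n = (τ₀μ₀ + (n/σ²)x̄)/τ_n.
Here τ₀ = 1/82.7 = 0.012092 and τ_data = 14/61.8 = 0.226537, so τ_n = 0.238629.
Rearranging for μ₀: μ₀ = (μ_n·τ_n − τ_data·x̄)/τ₀ = (21.5426·0.238629 − 0.226537·22.1) / 0.012092 = 0.134221/0.012092 ≈ 11.1.

μ₀ = 11.1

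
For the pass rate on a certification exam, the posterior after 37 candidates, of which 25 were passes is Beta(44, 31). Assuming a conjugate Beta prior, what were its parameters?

Beta is conjugate to the binomial likelihood: posterior = Beta(α+s, β+f).
Subtract the data counts: 44−25=19, 31−12=19.

Beta(19, 19)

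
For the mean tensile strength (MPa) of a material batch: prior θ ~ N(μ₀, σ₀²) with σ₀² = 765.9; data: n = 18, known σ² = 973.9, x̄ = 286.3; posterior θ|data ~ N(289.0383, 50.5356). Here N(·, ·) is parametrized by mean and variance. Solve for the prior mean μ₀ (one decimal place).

The posterior mean is a precision-weighted average: μ_n = (τ₀μ₀ + τ_data·x̄)/(τ₀+τ_data), with τ₀=1/σ₀² and τ_data=n/σ².
Here τ₀ = 1/765.9 = 0.001306 and τ_data = 18/973.9 = 0.018482, so τ_n = 0.019788.
Rearranging for μ₀: μ₀ = (μ_n·τ_n − τ_data·x̄)/τ₀ = (289.0383·0.019788 − 0.018482·286.3) / 0.001306 = 0.428093/0.001306 ≈ 327.8.

μ₀ = 327.8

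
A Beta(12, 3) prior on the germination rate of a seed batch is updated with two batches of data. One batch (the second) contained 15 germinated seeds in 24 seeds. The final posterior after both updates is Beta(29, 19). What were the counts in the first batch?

2 germinated seeds and 7 non-germinating seeds

Sequential conjugate updates are equivalent to a single update on the pooled data, so total successes = posterior α − prior α and total failures = posterior β − prior β.
Total across both batches: 29−12=17 germinated seeds, 19−3=16 non-germinating seeds.
Subtract the second batch: 17−15=2 germinated seeds and 16−9=7 non-germinating seeds.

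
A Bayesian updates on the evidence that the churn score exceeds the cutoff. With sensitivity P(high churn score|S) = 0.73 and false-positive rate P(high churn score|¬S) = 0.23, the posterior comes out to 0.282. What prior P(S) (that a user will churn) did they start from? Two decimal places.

Bayes' rule in odds form gives O(S|E) = O(S)·[P(E|S)/P(E|¬S)], hence O(S) = O(S|E)/LR.
Posterior odds = 0.282/(1−0.282) = 0.3928. LR = 0.73/0.23 = 3.1739.
Prior odds = 0.3928/3.1739 = 0.1238, so P(S) = 0.1238/(1+0.1238) ≈ 0.11.

P(S) = 0.11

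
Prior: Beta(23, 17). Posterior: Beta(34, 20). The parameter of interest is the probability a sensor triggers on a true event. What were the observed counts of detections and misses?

Under Beta–binomial conjugacy the posterior parameters are (α+s, β+f).
Match parameters: s=34−23=11, f=20−17=3.

11 detections and 3 misses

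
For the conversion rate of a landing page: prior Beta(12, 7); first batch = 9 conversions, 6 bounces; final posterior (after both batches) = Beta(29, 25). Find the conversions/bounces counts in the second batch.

8 conversions and 12 bounces

Because Beta–binomial updating is additive in the counts, the combined data contributed (α_post−α_prior, β_post−β_prior) successes and failures.
Total across both batches: 29−12=17 conversions, 25−7=18 bounces.
Subtract the first batch: 17−9=8 conversions and 18−6=12 bounces.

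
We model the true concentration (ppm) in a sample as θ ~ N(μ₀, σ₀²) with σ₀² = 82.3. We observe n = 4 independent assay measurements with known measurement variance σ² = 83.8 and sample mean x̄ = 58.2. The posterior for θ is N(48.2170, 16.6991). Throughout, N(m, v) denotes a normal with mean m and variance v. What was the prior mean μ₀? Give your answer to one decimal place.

μ₀ = 9.0

With known observation variance, the Normal–Normal posterior has precision τ_n = τ₀ + n/σ² and mean μ_n = (τ₀μ₀ + (n/σ²)x̄)/τ_n.
Here τ₀ = 1/82.3 = 0.012151 and τ_data = 4/83.8 = 0.047733, so τ_n = 0.059884.
Rearranging for μ₀: μ₀ = (μ_n·τ_n − τ_data·x̄)/τ₀ = (48.2170·0.059884 − 0.047733·58.2) / 0.012151 = 0.109366/0.012151 ≈ 9.0.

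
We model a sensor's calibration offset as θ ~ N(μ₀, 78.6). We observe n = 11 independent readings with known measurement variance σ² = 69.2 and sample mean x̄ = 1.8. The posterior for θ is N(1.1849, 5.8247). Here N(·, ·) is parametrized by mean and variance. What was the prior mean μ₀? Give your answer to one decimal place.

μ₀ = -6.5

The posterior mean is a precision-weighted average: μ_n = (τ₀μ₀ + τ_data·x̄)/(τ₀+τ_data), with τ₀=1/σ₀² and τ_data=n/σ².
Here τ₀ = 1/78.6 = 0.012723 and τ_data = 11/69.2 = 0.158960, so τ_n = 0.171683.
Rearranging for μ₀: μ₀ = (μ_n·τ_n − τ_data·x̄)/τ₀ = (1.1849·0.171683 − 0.158960·1.8) / 0.012723 = -0.082701/0.012723 ≈ -6.5.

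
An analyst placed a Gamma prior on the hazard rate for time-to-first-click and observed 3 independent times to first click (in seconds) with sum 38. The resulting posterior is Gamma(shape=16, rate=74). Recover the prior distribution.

Gamma(shape=13, rate=36)

Gamma–exponential conjugacy: posterior shape = α + n, posterior rate = β + Σtᵢ.
So α = 16 − 3 = 13 and β = 74 − 38 = 36.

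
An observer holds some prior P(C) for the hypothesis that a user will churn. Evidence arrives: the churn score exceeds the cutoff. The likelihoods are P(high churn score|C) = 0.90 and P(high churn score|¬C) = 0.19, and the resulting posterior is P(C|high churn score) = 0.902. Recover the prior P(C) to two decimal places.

Bayes' rule in odds form gives O(C|E) = O(C)·[P(E|C)/P(E|¬C)], hence O(C) = O(C|E)/LR.
Posterior odds = 0.902/(1−0.902) = 9.2041. LR = 0.90/0.19 = 4.7368.
Prior odds = 9.2041/4.7368 = 1.9431, so P(C) = 1.9431/(1+1.9431) ≈ 0.66.

P(C) = 0.66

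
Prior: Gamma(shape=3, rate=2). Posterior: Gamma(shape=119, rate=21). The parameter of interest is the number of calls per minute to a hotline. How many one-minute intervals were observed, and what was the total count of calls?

Gamma–Poisson conjugacy: posterior shape = α + Σxᵢ, posterior rate = β + n.
Matching: Σxᵢ = 119 − 3 = 116 and n = 21 − 2 = 19.

n = 19 one-minute intervals with total 116 calls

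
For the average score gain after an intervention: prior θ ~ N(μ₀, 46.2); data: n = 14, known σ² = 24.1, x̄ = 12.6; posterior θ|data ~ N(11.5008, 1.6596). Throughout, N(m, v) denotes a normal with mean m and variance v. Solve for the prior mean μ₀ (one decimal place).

The posterior mean is a precision-weighted average: μ_n = (τ₀μ₀ + τ_data·x̄)/(τ₀+τ_data), with τ₀=1/σ₀² and τ_data=n/σ².
Here τ₀ = 1/46.2 = 0.021645 and τ_data = 14/24.1 = 0.580913, so τ_n = 0.602558.
Rearranging for μ₀: μ₀ = (μ_n·τ_n − τ_data·x̄)/τ₀ = (11.5008·0.602558 − 0.580913·12.6) / 0.021645 = -0.389605/0.021645 ≈ -18.0.

μ₀ = -18.0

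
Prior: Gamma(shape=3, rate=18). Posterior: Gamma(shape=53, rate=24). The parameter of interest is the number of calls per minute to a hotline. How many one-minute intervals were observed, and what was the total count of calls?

Gamma–Poisson conjugacy: posterior shape = α + Σxᵢ, posterior rate = β + n.
Matching: Σxᵢ = 53 − 3 = 50 and n = 24 − 18 = 6.

n = 6 one-minute intervals with total 50 calls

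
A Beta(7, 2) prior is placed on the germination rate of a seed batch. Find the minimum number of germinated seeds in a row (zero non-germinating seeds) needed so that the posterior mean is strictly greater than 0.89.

After k germinated seeds and 0 non-germinating seeds the posterior is Beta(7+k, 2), with mean (7+k)/(7+2+k).
Set (7+k)/(9+k) > 0.89 and solve: k > (0.89·9 − 7)/(1 − 0.89) = 9.182.
The smallest integer exceeding 9.182 is 10.

k = 10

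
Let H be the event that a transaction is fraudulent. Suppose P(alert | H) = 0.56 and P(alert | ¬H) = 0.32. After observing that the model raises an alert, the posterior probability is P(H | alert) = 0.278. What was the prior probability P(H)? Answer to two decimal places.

P(H) = 0.18

In odds form, posterior odds = prior odds × likelihood ratio, so prior odds = posterior odds ÷ LR.
Posterior odds = 0.278/(1−0.278) = 0.3850. LR = 0.56/0.32 = 1.7500.
Prior odds = 0.3850/1.7500 = 0.2200, so P(H) = 0.2200/(1+0.2200) ≈ 0.18.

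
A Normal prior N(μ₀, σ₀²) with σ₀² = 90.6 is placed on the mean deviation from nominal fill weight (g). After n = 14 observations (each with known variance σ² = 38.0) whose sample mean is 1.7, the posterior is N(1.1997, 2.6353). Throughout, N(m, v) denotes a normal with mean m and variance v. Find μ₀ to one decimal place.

μ₀ = -15.5

With known observation variance, the Normal–Normal posterior has precision τ_n = τ₀ + n/σ² and mean μ_n = (τ₀μ₀ + (n/σ²)x̄)/τ_n.
Here τ₀ = 1/90.6 = 0.011038 and τ_data = 14/38.0 = 0.368421, so τ_n = 0.379459.
Rearranging for μ₀: μ₀ = (μ_n·τ_n − τ_data·x̄)/τ₀ = (1.1997·0.379459 − 0.368421·1.7) / 0.011038 = -0.171079/0.011038 ≈ -15.5.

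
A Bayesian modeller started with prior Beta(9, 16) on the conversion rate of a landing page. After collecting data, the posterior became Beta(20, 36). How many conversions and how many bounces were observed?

A Beta(α, β) prior with s successes and f failures in binomial data gives a Beta(α+s, β+f) posterior.
So s = 20 − 9 = 11 and f = 36 − 16 = 20.

11 conversions and 20 bounces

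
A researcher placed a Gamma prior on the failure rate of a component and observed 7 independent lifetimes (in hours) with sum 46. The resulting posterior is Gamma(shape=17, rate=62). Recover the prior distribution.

Gamma–exponential conjugacy: posterior shape = α + n, posterior rate = β + Σtᵢ.
So α = 17 − 7 = 10 and β = 62 − 46 = 16.

Gamma(shape=10, rate=16)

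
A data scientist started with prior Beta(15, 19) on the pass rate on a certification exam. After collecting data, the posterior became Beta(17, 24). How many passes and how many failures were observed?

Under Beta–binomial conjugacy the posterior parameters are (a+s, b+f).
So s = 17 − 15 = 2 and f = 24 − 19 = 5.

2 passes and 5 failures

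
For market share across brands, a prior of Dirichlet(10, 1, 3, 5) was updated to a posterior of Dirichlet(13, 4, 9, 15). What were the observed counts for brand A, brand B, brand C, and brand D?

For a Dirichlet(α) prior with multinomial counts c, the posterior is Dirichlet(α + c) componentwise.
Counts are posterior − prior componentwise: 13−10=3, 4−1=3, 9−3=6, 15−5=10.

counts (3, 3, 6, 10)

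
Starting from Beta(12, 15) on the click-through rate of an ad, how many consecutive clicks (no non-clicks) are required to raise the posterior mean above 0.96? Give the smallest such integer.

k = 349

After k clicks and 0 non-clicks the posterior is Beta(12+k, 15), with mean (12+k)/(12+15+k).
Set (12+k)/(27+k) > 0.96 and solve: k > (0.96·27 − 12)/(1 − 0.96) = 348.000.
The smallest integer exceeding 348.000 is 349.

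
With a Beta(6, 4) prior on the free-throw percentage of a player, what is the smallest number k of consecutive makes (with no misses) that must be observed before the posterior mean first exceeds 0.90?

After k makes and 0 misses the posterior is Beta(6+k, 4), with mean (6+k)/(6+4+k).
Set (6+k)/(10+k) > 0.90 and solve: k > (0.90·10 − 6)/(1 − 0.90) = 30.000.
The smallest integer exceeding 30.000 is 31, and checking k=31: (37)/(41) = 0.9024 > 0.90.

k = 31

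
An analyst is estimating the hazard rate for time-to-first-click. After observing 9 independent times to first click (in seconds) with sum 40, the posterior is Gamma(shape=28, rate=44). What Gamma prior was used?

For an exponential likelihood with a Gamma(α, β) prior on the rate, n observations with total T give posterior Gamma(α+n, β+T).
So α = 28 − 9 = 19 and β = 44 − 40 = 4.

Gamma(shape=19, rate=4)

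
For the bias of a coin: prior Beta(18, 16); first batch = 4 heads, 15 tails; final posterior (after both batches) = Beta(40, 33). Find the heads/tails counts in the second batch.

18 heads and 2 tails

Because Beta–binomial updating is additive in the counts, the combined data contributed (α_post−α_prior, β_post−β_prior) successes and failures.
Total across both batches: 40−18=22 heads, 33−16=17 tails.
Subtract the first batch: 22−4=18 heads and 17−15=2 tails.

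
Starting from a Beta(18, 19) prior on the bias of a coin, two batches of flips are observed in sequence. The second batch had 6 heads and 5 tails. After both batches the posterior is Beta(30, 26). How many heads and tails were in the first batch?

Because Beta–binomial updating is additive in the counts, the combined data contributed (α_post−α_prior, β_post−β_prior) successes and failures.
Total across both batches: 30−18=12 heads, 26−19=7 tails.
Subtract the second batch: 12−6=6 heads and 7−5=2 tails.

6 heads and 2 tails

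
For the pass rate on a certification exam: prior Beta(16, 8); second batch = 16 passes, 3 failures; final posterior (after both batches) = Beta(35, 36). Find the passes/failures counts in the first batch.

Because Beta–binomial updating is additive in the counts, the combined data contributed (α_post−α_prior, β_post−β_prior) successes and failures.
Total across both batches: 35−16=19 passes, 36−8=28 failures.
Subtract the second batch: 19−16=3 passes and 28−3=25 failures.

3 passes and 25 failures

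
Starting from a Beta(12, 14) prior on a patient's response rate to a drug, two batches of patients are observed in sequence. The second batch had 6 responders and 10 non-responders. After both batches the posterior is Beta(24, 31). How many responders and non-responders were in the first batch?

6 responders and 7 non-responders

Because Beta–binomial updating is additive in the counts, the combined data contributed (α_post−α_prior, β_post−β_prior) successes and failures.
Total across both batches: 24−12=12 responders, 31−14=17 non-responders.
Subtract the second batch: 12−6=6 responders and 17−10=7 non-responders.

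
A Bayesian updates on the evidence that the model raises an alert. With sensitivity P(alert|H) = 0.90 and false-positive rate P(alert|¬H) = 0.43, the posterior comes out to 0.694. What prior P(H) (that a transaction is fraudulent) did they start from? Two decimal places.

Bayes' rule in odds form gives O(H|E) = O(H)·[P(E|H)/P(E|¬H)], hence O(H) = O(H|E)/LR.
Posterior odds = 0.694/(1−0.694) = 2.2680. LR = 0.90/0.43 = 2.0930.
Prior odds = 2.2680/2.0930 = 1.0836, so P(H) = 1.0836/(1+1.0836) ≈ 0.52.

P(H) = 0.52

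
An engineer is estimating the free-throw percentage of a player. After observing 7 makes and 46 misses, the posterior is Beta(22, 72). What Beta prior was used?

Beta(15, 26)

A Beta(α, β) prior with s successes and f failures in binomial data gives a Beta(α+s, β+f) posterior.
So α = 22 − 7 = 15 and β = 72 − 46 = 26.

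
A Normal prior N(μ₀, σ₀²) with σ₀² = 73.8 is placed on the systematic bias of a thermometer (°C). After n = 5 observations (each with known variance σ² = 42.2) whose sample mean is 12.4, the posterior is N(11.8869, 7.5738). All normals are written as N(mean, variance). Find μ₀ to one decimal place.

μ₀ = 7.4

With known observation variance, the Normal–Normal posterior has precision τ_n = τ₀ + n/σ² and mean μ_n = (τ₀μ₀ + (n/σ²)x̄)/τ_n.
Here τ₀ = 1/73.8 = 0.013550 and τ_data = 5/42.2 = 0.118483, so τ_n = 0.132033.
Rearranging for μ₀: μ₀ = (μ_n·τ_n − τ_data·x̄)/τ₀ = (11.8869·0.132033 − 0.118483·12.4) / 0.013550 = 0.100274/0.013550 ≈ 7.4.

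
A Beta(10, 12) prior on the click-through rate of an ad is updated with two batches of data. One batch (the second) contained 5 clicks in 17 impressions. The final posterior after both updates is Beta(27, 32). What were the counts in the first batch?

Sequential conjugate updates are equivalent to a single update on the pooled data, so total successes = posterior α − prior α and total failures = posterior β − prior β.
Total across both batches: 27−10=17 clicks, 32−12=20 non-clicks.
Subtract the second batch: 17−5=12 clicks and 20−12=8 non-clicks.

12 clicks and 8 non-clicks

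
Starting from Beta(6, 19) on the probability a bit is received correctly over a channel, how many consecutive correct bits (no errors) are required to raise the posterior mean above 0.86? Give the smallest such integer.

After k correct bits and 0 errors the posterior is Beta(6+k, 19), with mean (6+k)/(6+19+k).
Set (6+k)/(25+k) > 0.86 and solve: k > (0.86·25 − 6)/(1 − 0.86) = 110.714.
The smallest integer exceeding 110.714 is 111, and checking k=111: (117)/(136) = 0.8603 > 0.86.

k = 111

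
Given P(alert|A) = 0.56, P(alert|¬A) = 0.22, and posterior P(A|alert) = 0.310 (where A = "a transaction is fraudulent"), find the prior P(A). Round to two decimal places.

P(A) = 0.15

In odds form, posterior odds = prior odds × likelihood ratio, so prior odds = posterior odds ÷ LR.
Posterior odds = 0.310/(1−0.310) = 0.4493. LR = 0.56/0.22 = 2.5455.
Prior odds = 0.4493/2.5455 = 0.1765, so P(A) = 0.1765/(1+0.1765) ≈ 0.15.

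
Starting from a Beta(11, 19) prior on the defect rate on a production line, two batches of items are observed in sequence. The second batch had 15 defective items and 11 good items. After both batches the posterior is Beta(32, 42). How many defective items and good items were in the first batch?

Sequential conjugate updates are equivalent to a single update on the pooled data, so total successes = posterior α − prior α and total failures = posterior β − prior β.
Total across both batches: 32−11=21 defective items, 42−19=23 good items.
Subtract the second batch: 21−15=6 defective items and 23−11=12 good items.

6 defective items and 12 good items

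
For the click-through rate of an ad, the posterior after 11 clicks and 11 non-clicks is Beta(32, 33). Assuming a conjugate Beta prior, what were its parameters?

Beta(21, 22)

Under Beta–binomial conjugacy the posterior parameters are (a+s, b+f).
So a = 32 − 11 = 21 and b = 33 − 11 = 22.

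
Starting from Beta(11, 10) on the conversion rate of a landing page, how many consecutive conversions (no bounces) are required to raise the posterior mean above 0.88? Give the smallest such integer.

k = 63

After k conversions and 0 bounces the posterior is Beta(11+k, 10), with mean (11+k)/(11+10+k).
Set (11+k)/(21+k) > 0.88 and solve: k > (0.88·21 − 11)/(1 − 0.88) = 62.333.
The smallest integer exceeding 62.333 is 63, and checking k=63: (74)/(84) = 0.8810 > 0.88.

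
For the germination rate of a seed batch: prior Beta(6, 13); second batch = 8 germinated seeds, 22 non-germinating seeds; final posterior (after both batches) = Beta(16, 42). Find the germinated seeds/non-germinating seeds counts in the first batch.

2 germinated seeds and 7 non-germinating seeds

Sequential conjugate updates are equivalent to a single update on the pooled data, so total successes = posterior α − prior α and total failures = posterior β − prior β.
Total across both batches: 16−6=10 germinated seeds, 42−13=29 non-germinating seeds.
Subtract the second batch: 10−8=2 germinated seeds and 29−22=7 non-germinating seeds.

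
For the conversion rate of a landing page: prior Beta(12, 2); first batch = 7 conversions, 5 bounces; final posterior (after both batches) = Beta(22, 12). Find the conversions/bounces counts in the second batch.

Sequential conjugate updates are equivalent to a single update on the pooled data, so total successes = posterior α − prior α and total failures = posterior β − prior β.
Total across both batches: 22−12=10 conversions, 12−2=10 bounces.
Subtract the first batch: 10−7=3 conversions and 10−5=5 bounces.

3 conversions and 5 bounces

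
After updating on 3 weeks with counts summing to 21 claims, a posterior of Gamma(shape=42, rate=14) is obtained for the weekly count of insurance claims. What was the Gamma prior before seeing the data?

A Gamma(α, β) prior (rate parametrization) on a Poisson rate with n observations summing to S gives posterior Gamma(α+S, β+n).
So α = 42 − 21 = 21 and β = 14 − 3 = 11.

Gamma(shape=21, rate=11)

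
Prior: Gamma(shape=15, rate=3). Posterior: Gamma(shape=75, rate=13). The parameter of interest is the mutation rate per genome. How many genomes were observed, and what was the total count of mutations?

A Gamma(α, β) prior (rate parametrization) on a Poisson rate with n observations summing to S gives posterior Gamma(α+S, β+n).
Matching: Σxᵢ = 75 − 15 = 60 and n = 13 − 3 = 10.

n = 10 genomes with total 60 mutations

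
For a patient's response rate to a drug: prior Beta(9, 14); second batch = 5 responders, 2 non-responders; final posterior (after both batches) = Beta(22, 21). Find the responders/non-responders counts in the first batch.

Sequential conjugate updates are equivalent to a single update on the pooled data, so total successes = posterior α − prior α and total failures = posterior β − prior β.
Total across both batches: 22−9=13 responders, 21−14=7 non-responders.
Subtract the second batch: 13−5=8 responders and 7−2=5 non-responders.

8 responders and 5 non-responders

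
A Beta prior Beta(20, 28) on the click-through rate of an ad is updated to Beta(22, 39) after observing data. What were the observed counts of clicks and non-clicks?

A Beta(a, b) prior with s successes and f failures in binomial data gives a Beta(a+s, b+f) posterior.
Match parameters: s=22−20=2, f=39−28=11.

2 clicks and 11 non-clicks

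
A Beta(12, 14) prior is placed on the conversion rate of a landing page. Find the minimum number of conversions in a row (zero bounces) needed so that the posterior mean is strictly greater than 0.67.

After k conversions and 0 bounces the posterior is Beta(12+k, 14), with mean (12+k)/(12+14+k).
Set (12+k)/(26+k) > 0.67 and solve: k > (0.67·26 − 12)/(1 − 0.67) = 16.424.
The smallest integer exceeding 16.424 is 17, and checking k=17: (29)/(43) = 0.6744 > 0.67.

k = 17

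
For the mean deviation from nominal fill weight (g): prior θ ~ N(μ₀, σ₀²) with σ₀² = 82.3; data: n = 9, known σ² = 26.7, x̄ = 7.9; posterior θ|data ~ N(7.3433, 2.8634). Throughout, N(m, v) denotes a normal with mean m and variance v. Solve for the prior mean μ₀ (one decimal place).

μ₀ = -8.1

With known observation variance, the Normal–Normal posterior has precision τ_n = τ₀ + n/σ² and mean μ_n = (τ₀μ₀ + (n/σ²)x̄)/τ_n.
Here τ₀ = 1/82.3 = 0.012151 and τ_data = 9/26.7 = 0.337079, so τ_n = 0.349230.
Rearranging for μ₀: μ₀ = (μ_n·τ_n − τ_data·x̄)/τ₀ = (7.3433·0.349230 − 0.337079·7.9) / 0.012151 = -0.098423/0.012151 ≈ -8.1.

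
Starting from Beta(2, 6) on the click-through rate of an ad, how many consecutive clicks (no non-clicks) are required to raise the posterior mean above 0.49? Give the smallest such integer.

After k clicks and 0 non-clicks the posterior is Beta(2+k, 6), with mean (2+k)/(2+6+k).
Set (2+k)/(8+k) > 0.49 and solve: k > (0.49·8 − 2)/(1 − 0.49) = 3.765.
The smallest integer exceeding 3.765 is 4, and checking k=4: (6)/(12) = 0.5000 > 0.49.

k = 4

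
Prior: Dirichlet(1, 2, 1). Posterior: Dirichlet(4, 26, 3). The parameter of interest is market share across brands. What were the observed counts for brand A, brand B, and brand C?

For a Dirichlet(α) prior with multinomial counts c, the posterior is Dirichlet(α + c) componentwise.
Counts are posterior − prior componentwise: 4−1=3, 26−2=24, 3−1=2.

counts (3, 24, 2)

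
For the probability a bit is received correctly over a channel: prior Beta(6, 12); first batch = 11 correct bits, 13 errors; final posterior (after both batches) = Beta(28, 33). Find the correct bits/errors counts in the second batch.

Sequential conjugate updates are equivalent to a single update on the pooled data, so total successes = posterior α − prior α and total failures = posterior β − prior β.
Total across both batches: 28−6=22 correct bits, 33−12=21 errors.
Subtract the first batch: 22−11=11 correct bits and 21−13=8 errors.

11 correct bits and 8 errors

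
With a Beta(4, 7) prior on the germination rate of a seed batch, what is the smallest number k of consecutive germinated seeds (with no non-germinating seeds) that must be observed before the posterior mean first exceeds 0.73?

k = 15

After k germinated seeds and 0 non-germinating seeds the posterior is Beta(4+k, 7), with mean (4+k)/(4+7+k).
Set (4+k)/(11+k) > 0.73 and solve: k > (0.73·11 − 4)/(1 − 0.73) = 14.926.
The smallest integer exceeding 14.926 is 15, and checking k=15: (19)/(26) = 0.7308 > 0.73.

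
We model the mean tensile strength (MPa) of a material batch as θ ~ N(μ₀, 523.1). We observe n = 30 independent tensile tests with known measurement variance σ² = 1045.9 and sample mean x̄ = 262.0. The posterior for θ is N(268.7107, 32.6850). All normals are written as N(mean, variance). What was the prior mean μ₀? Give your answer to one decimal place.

The posterior mean is a precision-weighted average: μ_n = (τ₀μ₀ + τ_data·x̄)/(τ₀+τ_data), with τ₀=1/σ₀² and τ_data=n/σ².
Here τ₀ = 1/523.1 = 0.001912 and τ_data = 30/1045.9 = 0.028683, so τ_n = 0.030595.
Rearranging for μ₀: μ₀ = (μ_n·τ_n − τ_data·x̄)/τ₀ = (268.7107·0.030595 − 0.028683·262.0) / 0.001912 = 0.706258/0.001912 ≈ 369.4.

μ₀ = 369.4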